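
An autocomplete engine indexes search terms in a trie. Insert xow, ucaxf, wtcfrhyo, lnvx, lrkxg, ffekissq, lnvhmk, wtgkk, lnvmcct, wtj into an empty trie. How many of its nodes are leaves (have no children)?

Leaves are exactly the stored words that no other stored word extends.
Those words: "ffekissq", "lnvhmk", "lnvmcct", "lnvx", "lrkxg", "ucaxf", "wtcfrhyo", "wtgkk", "wtj", "xow"
Leaf count: 10

10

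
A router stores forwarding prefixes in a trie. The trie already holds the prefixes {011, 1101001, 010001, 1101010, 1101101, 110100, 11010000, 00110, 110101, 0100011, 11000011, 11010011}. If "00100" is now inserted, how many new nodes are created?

The longest prefix of "00100" already in the trie is "001" (length 3).
So 5 − 3 = 2 new nodes.

2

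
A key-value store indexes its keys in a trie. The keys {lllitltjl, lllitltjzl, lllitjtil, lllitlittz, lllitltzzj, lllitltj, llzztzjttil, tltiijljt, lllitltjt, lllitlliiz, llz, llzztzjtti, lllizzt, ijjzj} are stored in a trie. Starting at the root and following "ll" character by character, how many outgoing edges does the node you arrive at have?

Follow the path "ll" to its node, then look at its outgoing edges.
Characters that immediately follow "ll" among the stored strings: {l, z}.
That node has 2 child edges.

2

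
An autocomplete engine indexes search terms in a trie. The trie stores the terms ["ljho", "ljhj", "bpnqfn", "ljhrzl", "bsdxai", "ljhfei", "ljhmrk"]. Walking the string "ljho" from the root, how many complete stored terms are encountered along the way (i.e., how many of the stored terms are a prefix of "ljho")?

1

Walk "ljho" from the root; an end-of-word marker is hit whenever a stored word is a prefix of "ljho".
Prefixes of the query that are stored words: "ljho"
Count: 1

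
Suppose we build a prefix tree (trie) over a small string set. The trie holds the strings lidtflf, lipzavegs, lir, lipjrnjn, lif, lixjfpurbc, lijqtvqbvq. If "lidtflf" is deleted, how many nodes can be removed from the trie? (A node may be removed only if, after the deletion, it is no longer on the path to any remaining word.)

5

A node on "lidtflf"'s path can go only if nothing else ends at it or branches off below it.
The suffix "dtflf" (5 nodes) is used only by "lidtflf"; the node for "li" still has the child "p", so pruning stops there.
Nodes removed: 5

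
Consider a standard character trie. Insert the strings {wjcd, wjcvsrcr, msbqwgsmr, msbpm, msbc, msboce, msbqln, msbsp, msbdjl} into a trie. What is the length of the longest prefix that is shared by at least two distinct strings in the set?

The deepest shared node is where two words last agree before diverging.
"msbqln" and "msbqwgsmr" agree on "msbq" (4 characters) before diverging; nothing deeper is shared.
Longest shared-prefix length: 4

4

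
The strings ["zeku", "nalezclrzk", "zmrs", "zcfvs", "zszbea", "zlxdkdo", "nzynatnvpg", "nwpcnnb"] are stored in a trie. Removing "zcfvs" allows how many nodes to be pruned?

Walk "zcfvs" from the leaf back toward the root, removing each node that no remaining word uses.
The suffix "cfvs" (4 nodes) is used only by "zcfvs"; the node for "z" still has the child "e", so pruning stops there.
Nodes removed: 4

4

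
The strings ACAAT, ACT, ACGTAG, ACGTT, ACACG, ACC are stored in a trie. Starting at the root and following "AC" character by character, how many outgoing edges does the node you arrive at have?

4

The children of the "AC" node are the distinct next characters among strings starting with "AC".
Distinct next characters after "AC": A, C, G, T.
That node has 4 child edges.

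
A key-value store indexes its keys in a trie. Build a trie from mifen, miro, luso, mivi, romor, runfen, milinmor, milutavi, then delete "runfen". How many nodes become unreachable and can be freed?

5

A node on "runfen"'s path can go only if nothing else ends at it or branches off below it.
The suffix "unfen" (5 nodes) is used only by "runfen"; the node for "r" still has the child "o", so pruning stops there.
Nodes removed: 5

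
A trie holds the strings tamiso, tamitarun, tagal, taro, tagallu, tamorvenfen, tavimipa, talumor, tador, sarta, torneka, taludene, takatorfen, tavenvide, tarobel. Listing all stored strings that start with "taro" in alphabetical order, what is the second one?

DFS of the "taro" subtree visits, in order: "taro", "tarobel"
The 2nd is tarobel.

tarobel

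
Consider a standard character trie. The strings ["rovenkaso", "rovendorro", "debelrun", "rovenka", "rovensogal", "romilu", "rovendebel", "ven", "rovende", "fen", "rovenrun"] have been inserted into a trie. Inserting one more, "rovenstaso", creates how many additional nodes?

4

Walking "rovenstaso" from the root, the first 6 characters ("rovens") follow existing edges; "t" is the first miss.
Each of the 4 remaining characters creates one node.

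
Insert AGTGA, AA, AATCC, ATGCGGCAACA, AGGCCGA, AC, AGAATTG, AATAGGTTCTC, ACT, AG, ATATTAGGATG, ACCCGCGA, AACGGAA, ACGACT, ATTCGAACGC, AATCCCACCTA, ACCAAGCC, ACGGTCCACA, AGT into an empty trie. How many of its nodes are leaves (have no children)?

A leaf is a node with no children — equivalently, the end of a word that is not a proper prefix of any other stored word.
Those words: "AACGGAA", "AATAGGTTCTC", "AATCCCACCTA", "ACCAAGCC", "ACCCGCGA", "ACGACT", "ACGGTCCACA", "ACT", "AGAATTG", "AGGCCGA", "AGTGA", "ATATTAGGATG", "ATGCGGCAACA", "ATTCGAACGC"
Leaf count: 14

14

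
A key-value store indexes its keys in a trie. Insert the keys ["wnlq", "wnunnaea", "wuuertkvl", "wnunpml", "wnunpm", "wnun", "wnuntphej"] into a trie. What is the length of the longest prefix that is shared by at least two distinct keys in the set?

Equivalently: take the maximum, over all pairs, of their longest common prefix length.
e.g. "wnunpm" and "wnunpml" share the prefix "wnunpm" of length 6; no pair shares a longer one.
Longest shared-prefix length: 6

6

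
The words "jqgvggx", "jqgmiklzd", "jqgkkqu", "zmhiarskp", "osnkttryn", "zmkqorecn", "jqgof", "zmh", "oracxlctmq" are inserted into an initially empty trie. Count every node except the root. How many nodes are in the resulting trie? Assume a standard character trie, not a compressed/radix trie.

Trace insertions, counting only characters that open a new branch:
  "jqgvggx" → 7 new (j, q, g, v, g, g, x)
  "jqgmiklzd" → prefix "jqg" already present; 6 new (m, i, k, l, z, d)
  "jqgkkqu" → prefix "jqg" already present; 4 new (k, k, q, u)
  "zmhiarskp" → 9 new (z, m, h, i, a, r, s, k, p)
  "osnkttryn" → 9 new (o, s, n, k, t, t, r, y, n)
  "zmkqorecn" → prefix "zm" already present; 7 new (k, q, o, r, e, c, n)
  "jqgof" → prefix "jqg" already present; 2 new (o, f)
  "zmh" → prefix "zmh" already present; 0 new (none)
  "oracxlctmq" → prefix "o" already present; 9 new (r, a, c, x, l, c, t, m, q)
Total nodes = 7 + 6 + 4 + 9 + 9 + 7 + 2 + 0 + 9 = 53

53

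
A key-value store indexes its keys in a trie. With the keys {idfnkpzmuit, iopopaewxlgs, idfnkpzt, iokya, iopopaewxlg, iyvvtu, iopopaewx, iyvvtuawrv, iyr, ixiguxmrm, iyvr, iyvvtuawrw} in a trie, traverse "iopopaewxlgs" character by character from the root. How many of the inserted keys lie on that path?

3

Traverse "iopopaewxlgs" character by character; count nodes along the way that are marked as word ends.
Prefixes of the query that are stored words: "iopopaewx", "iopopaewxlg", "iopopaewxlgs"
Count: 3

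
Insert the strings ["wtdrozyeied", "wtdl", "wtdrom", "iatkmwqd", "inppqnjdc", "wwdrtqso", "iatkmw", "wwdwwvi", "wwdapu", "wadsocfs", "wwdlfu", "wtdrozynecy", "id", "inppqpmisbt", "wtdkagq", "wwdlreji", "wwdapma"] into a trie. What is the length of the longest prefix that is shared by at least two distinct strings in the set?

7

Equivalently: take the maximum, over all pairs, of their longest common prefix length.
e.g. "wtdrozyeied" and "wtdrozynecy" share the prefix "wtdrozy" of length 7; no pair shares a longer one.
Longest shared-prefix length: 7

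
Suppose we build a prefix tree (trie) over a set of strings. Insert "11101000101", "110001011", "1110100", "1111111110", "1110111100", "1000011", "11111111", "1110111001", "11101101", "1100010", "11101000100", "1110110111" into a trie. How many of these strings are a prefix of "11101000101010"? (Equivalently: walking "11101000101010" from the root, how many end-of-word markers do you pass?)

Walk "11101000101010" from the root; an end-of-word marker is hit whenever a stored word is a prefix of "11101000101010".
Prefixes of the query that are stored words: "1110100", "11101000101"
Count: 2

2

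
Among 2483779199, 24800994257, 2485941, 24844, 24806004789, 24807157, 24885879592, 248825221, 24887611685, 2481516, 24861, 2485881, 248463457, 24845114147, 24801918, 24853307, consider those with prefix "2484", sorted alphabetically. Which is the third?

248463457

Filter for "2484…" and sort: "24844", "24845114147", "248463457"
Position 3: 248463457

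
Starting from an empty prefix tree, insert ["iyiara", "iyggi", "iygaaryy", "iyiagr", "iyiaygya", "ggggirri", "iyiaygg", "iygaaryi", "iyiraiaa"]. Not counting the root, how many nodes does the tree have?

Count nodes per top-level branch (shared prefixes stored once):
  'g'-branch (ggggirri): 8 nodes
  'i'-branch (iygaaryi, iygaaryy, iyggi, iyiagr, iyiara, iyiaygg, iyiaygya, iyiraiaa): 27 nodes
Sum: 35

35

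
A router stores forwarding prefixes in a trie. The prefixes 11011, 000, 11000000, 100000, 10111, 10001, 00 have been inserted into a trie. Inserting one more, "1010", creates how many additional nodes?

"101" is already a path in the trie; the remaining "0" must be added.
Each of the 1 remaining characters creates one node.

1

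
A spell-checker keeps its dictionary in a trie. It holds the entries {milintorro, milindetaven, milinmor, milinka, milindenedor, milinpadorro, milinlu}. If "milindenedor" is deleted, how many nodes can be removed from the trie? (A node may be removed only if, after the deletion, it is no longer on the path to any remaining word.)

5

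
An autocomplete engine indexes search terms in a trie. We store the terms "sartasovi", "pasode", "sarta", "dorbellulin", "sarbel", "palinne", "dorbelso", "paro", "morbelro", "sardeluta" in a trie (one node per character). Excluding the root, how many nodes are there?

Insert word by word; a character creates a node only if that edge doesn't already exist:
  "sartasovi" → 9 new (s, a, r, t, a, s, o, v, i)
  "pasode" → 6 new (p, a, s, o, d, e)
  "sarta" → prefix "sarta" already present; 0 new (none)
  "dorbellulin" → 11 new (d, o, r, b, e, l, l, u, l, i, n)
  "sarbel" → prefix "sar" already present; 3 new (b, e, l)
  "palinne" → prefix "pa" already present; 5 new (l, i, n, n, e)
  "dorbelso" → prefix "dorbel" already present; 2 new (s, o)
  "paro" → prefix "pa" already present; 2 new (r, o)
  "morbelro" → 8 new (m, o, r, b, e, l, r, o)
  "sardeluta" → prefix "sar" already present; 6 new (d, e, l, u, t, a)
Total nodes = 9 + 6 + 0 + 11 + 3 + 5 + 2 + 2 + 8 + 6 = 52

52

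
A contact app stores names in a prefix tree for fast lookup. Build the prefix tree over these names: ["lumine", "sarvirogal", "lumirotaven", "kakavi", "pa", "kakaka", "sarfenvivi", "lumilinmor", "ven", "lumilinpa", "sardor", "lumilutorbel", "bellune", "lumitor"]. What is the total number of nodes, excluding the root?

71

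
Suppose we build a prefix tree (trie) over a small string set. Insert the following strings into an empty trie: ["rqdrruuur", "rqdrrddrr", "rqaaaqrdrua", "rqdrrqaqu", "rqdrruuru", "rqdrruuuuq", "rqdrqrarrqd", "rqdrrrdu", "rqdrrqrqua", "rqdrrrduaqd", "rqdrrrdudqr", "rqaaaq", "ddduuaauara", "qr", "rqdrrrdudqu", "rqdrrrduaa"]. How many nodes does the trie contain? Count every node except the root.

65

For each word, the new-node count is its length minus the longest prefix already in the trie:
  "rqdrruuur" → 9 new (r, q, d, r, r, u, u, u, r)
  "rqdrrddrr" → prefix "rqdrr" already present; 4 new (d, d, r, r)
  "rqaaaqrdrua" → prefix "rq" already present; 9 new (a, a, a, q, r, d, r, u, a)
  "rqdrrqaqu" → prefix "rqdrr" already present; 4 new (q, a, q, u)
  "rqdrruuru" → prefix "rqdrruu" already present; 2 new (r, u)
  "rqdrruuuuq" → prefix "rqdrruuu" already present; 2 new (u, q)
  "rqdrqrarrqd" → prefix "rqdr" already present; 7 new (q, r, a, r, r, q, d)
  "rqdrrrdu" → prefix "rqdrr" already present; 3 new (r, d, u)
  "rqdrrqrqua" → prefix "rqdrrq" already present; 4 new (r, q, u, a)
  "rqdrrrduaqd" → prefix "rqdrrrdu" already present; 3 new (a, q, d)
  "rqdrrrdudqr" → prefix "rqdrrrdu" already present; 3 new (d, q, r)
  "rqaaaq" → prefix "rqaaaq" already present; 0 new (none)
  "ddduuaauara" → 11 new (d, d, d, u, u, a, a, u, a, r, a)
  "qr" → 2 new (q, r)
  "rqdrrrdudqu" → prefix "rqdrrrdudq" already present; 1 new (u)
  "rqdrrrduaa" → prefix "rqdrrrdua" already present; 1 new (a)
Total nodes = 9 + 4 + 9 + 4 + 2 + 2 + 7 + 3 + 4 + 3 + 3 + 0 + 11 + 2 + 1 + 1 = 65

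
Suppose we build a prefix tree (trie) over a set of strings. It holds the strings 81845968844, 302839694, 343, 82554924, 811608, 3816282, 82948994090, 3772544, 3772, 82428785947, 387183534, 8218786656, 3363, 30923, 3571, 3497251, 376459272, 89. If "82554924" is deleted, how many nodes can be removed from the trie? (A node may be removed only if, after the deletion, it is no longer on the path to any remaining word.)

6

Walk "82554924" from the leaf back toward the root, removing each node that no remaining word uses.
The suffix "554924" (6 nodes) is used only by "82554924"; the node for "82" still has the child "9", so pruning stops there.
Nodes removed: 6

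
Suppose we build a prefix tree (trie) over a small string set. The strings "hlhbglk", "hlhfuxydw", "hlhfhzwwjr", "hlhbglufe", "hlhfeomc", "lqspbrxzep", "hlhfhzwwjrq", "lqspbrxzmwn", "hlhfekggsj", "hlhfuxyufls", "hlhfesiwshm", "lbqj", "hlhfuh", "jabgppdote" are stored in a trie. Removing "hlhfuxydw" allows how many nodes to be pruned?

2

After clearing the end-marker at "hlhfuxydw", prune upward until reaching a node still needed by another word.
The suffix "dw" (2 nodes) is used only by "hlhfuxydw"; the node for "hlhfuxy" still has the child "u", so pruning stops there.
Nodes removed: 2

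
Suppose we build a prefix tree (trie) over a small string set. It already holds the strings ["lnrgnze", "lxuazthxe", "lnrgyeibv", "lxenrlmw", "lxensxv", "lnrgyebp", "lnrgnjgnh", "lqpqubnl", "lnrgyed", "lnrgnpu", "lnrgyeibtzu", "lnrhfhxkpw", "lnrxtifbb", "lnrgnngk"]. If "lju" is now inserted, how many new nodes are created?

"l" is already a path in the trie; the remaining "ju" must be added.
Each of the 2 remaining characters creates one node.

2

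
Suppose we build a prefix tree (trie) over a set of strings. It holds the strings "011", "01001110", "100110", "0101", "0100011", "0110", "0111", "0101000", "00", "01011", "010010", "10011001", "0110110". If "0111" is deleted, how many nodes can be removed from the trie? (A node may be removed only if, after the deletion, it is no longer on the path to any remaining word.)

Walk "0111" from the leaf back toward the root, removing each node that no remaining word uses.
The suffix "1" (1 node) is used only by "0111"; the node for "011" still has the child "0", so pruning stops there.
Nodes removed: 1

1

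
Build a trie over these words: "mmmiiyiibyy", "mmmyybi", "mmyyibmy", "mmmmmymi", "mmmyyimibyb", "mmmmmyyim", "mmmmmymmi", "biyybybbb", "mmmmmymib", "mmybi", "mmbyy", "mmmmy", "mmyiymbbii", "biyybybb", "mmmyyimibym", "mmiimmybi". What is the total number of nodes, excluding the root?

68

Insert word by word; a character creates a node only if that edge doesn't already exist:
  "mmmiiyiibyy" → 11 new (m, m, m, i, i, y, i, i, b, y, y)
  "mmmyybi" → prefix "mmm" already present; 4 new (y, y, b, i)
  "mmyyibmy" → prefix "mm" already present; 6 new (y, y, i, b, m, y)
  "mmmmmymi" → prefix "mmm" already present; 5 new (m, m, y, m, i)
  "mmmyyimibyb" → prefix "mmmyy" already present; 6 new (i, m, i, b, y, b)
  "mmmmmyyim" → prefix "mmmmmy" already present; 3 new (y, i, m)
  "mmmmmymmi" → prefix "mmmmmym" already present; 2 new (m, i)
  "biyybybbb" → 9 new (b, i, y, y, b, y, b, b, b)
  "mmmmmymib" → prefix "mmmmmymi" already present; 1 new (b)
  "mmybi" → prefix "mmy" already present; 2 new (b, i)
  "mmbyy" → prefix "mm" already present; 3 new (b, y, y)
  "mmmmy" → prefix "mmmm" already present; 1 new (y)
  "mmyiymbbii" → prefix "mmy" already present; 7 new (i, y, m, b, b, i, i)
  "biyybybb" → prefix "biyybybb" already present; 0 new (none)
  "mmmyyimibym" → prefix "mmmyyimiby" already present; 1 new (m)
  "mmiimmybi" → prefix "mm" already present; 7 new (i, i, m, m, y, b, i)
Total nodes = 11 + 4 + 6 + 5 + 6 + 3 + 2 + 9 + 1 + 2 + 3 + 1 + 7 + 0 + 1 + 7 = 68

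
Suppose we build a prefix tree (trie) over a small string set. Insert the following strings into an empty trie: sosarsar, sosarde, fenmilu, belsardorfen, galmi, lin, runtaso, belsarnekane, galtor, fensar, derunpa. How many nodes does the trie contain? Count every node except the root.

63

Count nodes per top-level branch (shared prefixes stored once):
  'b'-branch (belsardorfen, belsarnekane): 18 nodes
  'd'-branch (derunpa): 7 nodes
  'f'-branch (fenmilu, fensar): 10 nodes
  'g'-branch (galmi, galtor): 8 nodes
  'l'-branch (lin): 3 nodes
  'r'-branch (runtaso): 7 nodes
  's'-branch (sosarde, sosarsar): 10 nodes
Sum: 63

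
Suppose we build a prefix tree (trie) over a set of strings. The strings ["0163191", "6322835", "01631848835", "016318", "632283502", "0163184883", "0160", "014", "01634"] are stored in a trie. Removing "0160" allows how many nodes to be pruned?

1

After clearing the end-marker at "0160", prune upward until reaching a node still needed by another word.
The suffix "0" (1 node) is used only by "0160"; the node for "016" still has the child "3", so pruning stops there.
Nodes removed: 1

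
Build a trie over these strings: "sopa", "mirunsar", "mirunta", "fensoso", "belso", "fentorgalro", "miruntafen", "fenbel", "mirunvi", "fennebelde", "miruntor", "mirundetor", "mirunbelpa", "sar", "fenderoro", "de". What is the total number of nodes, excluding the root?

Trace insertions, counting only characters that open a new branch:
  "sopa" → 4 new (s, o, p, a)
  "mirunsar" → 8 new (m, i, r, u, n, s, a, r)
  "mirunta" → prefix "mirun" already present; 2 new (t, a)
  "fensoso" → 7 new (f, e, n, s, o, s, o)
  "belso" → 5 new (b, e, l, s, o)
  "fentorgalro" → prefix "fen" already present; 8 new (t, o, r, g, a, l, r, o)
  "miruntafen" → prefix "mirunta" already present; 3 new (f, e, n)
  "fenbel" → prefix "fen" already present; 3 new (b, e, l)
  "mirunvi" → prefix "mirun" already present; 2 new (v, i)
  "fennebelde" → prefix "fen" already present; 7 new (n, e, b, e, l, d, e)
  "miruntor" → prefix "mirunt" already present; 2 new (o, r)
  "mirundetor" → prefix "mirun" already present; 5 new (d, e, t, o, r)
  "mirunbelpa" → prefix "mirun" already present; 5 new (b, e, l, p, a)
  "sar" → prefix "s" already present; 2 new (a, r)
  "fenderoro" → prefix "fen" already present; 6 new (d, e, r, o, r, o)
  "de" → 2 new (d, e)
Total nodes = 4 + 8 + 2 + 7 + 5 + 8 + 3 + 3 + 2 + 7 + 2 + 5 + 5 + 2 + 6 + 2 = 71

71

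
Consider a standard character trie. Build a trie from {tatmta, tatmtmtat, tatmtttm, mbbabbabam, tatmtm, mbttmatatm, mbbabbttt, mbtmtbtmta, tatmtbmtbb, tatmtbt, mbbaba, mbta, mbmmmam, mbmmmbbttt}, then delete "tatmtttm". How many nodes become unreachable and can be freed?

A node on "tatmtttm"'s path can go only if nothing else ends at it or branches off below it.
The suffix "ttm" (3 nodes) is used only by "tatmtttm"; the node for "tatmt" still has the child "a", so pruning stops there.
Nodes removed: 3

3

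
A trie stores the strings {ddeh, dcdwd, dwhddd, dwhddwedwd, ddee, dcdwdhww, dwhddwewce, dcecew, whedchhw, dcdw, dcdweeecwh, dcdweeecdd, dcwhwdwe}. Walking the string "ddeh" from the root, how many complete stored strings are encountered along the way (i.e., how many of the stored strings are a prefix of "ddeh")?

Traverse "ddeh" character by character; count nodes along the way that are marked as word ends.
Prefixes of the query that are stored words: "ddeh"
Count: 1

1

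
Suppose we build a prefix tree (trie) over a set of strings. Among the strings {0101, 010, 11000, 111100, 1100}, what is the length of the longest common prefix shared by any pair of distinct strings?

The deepest shared node is where two words last agree before diverging.
"1100" and "11000" agree on "1100" (4 characters) before diverging; nothing deeper is shared.
Longest shared-prefix length: 4

4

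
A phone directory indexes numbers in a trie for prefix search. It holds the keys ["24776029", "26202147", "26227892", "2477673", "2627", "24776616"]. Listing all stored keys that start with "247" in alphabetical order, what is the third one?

2477673

DFS of the "247" subtree visits, in order: "24776029", "24776616", "2477673"
The 3rd is 2477673.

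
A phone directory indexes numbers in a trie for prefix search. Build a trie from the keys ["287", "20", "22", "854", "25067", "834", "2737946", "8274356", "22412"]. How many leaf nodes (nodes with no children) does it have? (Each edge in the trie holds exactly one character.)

8

Leaves are exactly the stored words that no other stored word extends.
Those words: "20", "22412", "25067", "2737946", "287", "8274356", "834", "854"
Leaf count: 8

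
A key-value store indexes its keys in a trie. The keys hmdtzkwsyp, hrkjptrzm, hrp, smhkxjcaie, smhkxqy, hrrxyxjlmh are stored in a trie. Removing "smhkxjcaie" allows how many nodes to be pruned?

5

A node on "smhkxjcaie"'s path can go only if nothing else ends at it or branches off below it.
The suffix "jcaie" (5 nodes) is used only by "smhkxjcaie"; the node for "smhkx" still has the child "q", so pruning stops there.
Nodes removed: 5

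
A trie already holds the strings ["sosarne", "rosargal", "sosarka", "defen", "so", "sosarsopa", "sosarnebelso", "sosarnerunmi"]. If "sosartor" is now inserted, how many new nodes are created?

3

The longest prefix of "sosartor" already in the trie is "sosar" (length 5).
So 8 − 5 = 3 new nodes.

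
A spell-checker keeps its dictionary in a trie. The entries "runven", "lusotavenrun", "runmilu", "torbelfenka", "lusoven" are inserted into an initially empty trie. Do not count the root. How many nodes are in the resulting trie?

36

Insert word by word; a character creates a node only if that edge doesn't already exist:
  "runven" → 6 new (r, u, n, v, e, n)
  "lusotavenrun" → 12 new (l, u, s, o, t, a, v, e, n, r, u, n)
  "runmilu" → prefix "run" already present; 4 new (m, i, l, u)
  "torbelfenka" → 11 new (t, o, r, b, e, l, f, e, n, k, a)
  "lusoven" → prefix "luso" already present; 3 new (v, e, n)
Total nodes = 6 + 12 + 4 + 11 + 3 = 36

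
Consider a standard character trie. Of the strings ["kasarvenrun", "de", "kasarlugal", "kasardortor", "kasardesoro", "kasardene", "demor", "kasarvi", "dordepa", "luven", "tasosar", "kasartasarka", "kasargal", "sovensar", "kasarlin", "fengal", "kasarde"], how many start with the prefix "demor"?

1

Filter for entries beginning with "demor":
Matches: "demor"
Count: 1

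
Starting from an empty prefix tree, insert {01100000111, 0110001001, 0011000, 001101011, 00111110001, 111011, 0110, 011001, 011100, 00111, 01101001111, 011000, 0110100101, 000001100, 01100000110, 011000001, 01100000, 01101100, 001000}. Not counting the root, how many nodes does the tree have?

65

Insert word by word; a character creates a node only if that edge doesn't already exist:
  "01100000111" → 11 new (0, 1, 1, 0, 0, 0, 0, 0, 1, 1, 1)
  "0110001001" → prefix "011000" already present; 4 new (1, 0, 0, 1)
  "0011000" → prefix "0" already present; 6 new (0, 1, 1, 0, 0, 0)
  "001101011" → prefix "00110" already present; 4 new (1, 0, 1, 1)
  "00111110001" → prefix "0011" already present; 7 new (1, 1, 1, 0, 0, 0, 1)
  "111011" → 6 new (1, 1, 1, 0, 1, 1)
  "0110" → prefix "0110" already present; 0 new (none)
  "011001" → prefix "01100" already present; 1 new (1)
  "011100" → prefix "011" already present; 3 new (1, 0, 0)
  "00111" → prefix "00111" already present; 0 new (none)
  "01101001111" → prefix "0110" already present; 7 new (1, 0, 0, 1, 1, 1, 1)
  "011000" → prefix "011000" already present; 0 new (none)
  "0110100101" → prefix "01101001" already present; 2 new (0, 1)
  "000001100" → prefix "00" already present; 7 new (0, 0, 0, 1, 1, 0, 0)
  "01100000110" → prefix "0110000011" already present; 1 new (0)
  "011000001" → prefix "011000001" already present; 0 new (none)
  "01100000" → prefix "01100000" already present; 0 new (none)
  "01101100" → prefix "01101" already present; 3 new (1, 0, 0)
  "001000" → prefix "001" already present; 3 new (0, 0, 0)
Total nodes = 11 + 4 + 6 + 4 + 7 + 6 + 0 + 1 + 3 + 0 + 7 + 0 + 2 + 7 + 1 + 0 + 0 + 3 + 3 = 65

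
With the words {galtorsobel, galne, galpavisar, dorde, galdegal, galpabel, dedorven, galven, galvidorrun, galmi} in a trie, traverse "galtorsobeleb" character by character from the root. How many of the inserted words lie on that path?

Check each prefix of "galtorsobeleb" against the stored set — each match is an end-marker on the path.
Prefixes of the query that are stored words: "galtorsobel"
Count: 1

1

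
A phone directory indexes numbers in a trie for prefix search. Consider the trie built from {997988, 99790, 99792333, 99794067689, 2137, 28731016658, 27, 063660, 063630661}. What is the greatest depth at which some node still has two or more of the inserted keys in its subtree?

4

The deepest shared node is where two words last agree before diverging.
e.g. "063630661" and "063660" share the prefix "0636" of length 4; no pair shares a longer one.
Longest shared-prefix length: 4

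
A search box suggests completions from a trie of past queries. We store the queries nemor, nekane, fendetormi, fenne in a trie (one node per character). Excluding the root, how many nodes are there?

21

Count nodes per top-level branch (shared prefixes stored once):
  'f'-branch (fendetormi, fenne): 12 nodes
  'n'-branch (nekane, nemor): 9 nodes
Sum: 21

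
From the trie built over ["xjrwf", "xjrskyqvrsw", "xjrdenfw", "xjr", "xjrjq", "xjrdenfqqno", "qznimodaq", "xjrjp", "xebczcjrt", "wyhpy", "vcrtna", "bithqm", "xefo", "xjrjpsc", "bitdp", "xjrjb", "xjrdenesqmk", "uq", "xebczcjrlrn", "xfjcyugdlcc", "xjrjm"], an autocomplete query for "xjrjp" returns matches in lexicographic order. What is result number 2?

Filter for "xjrjp…" and sort: "xjrjp", "xjrjpsc"
The 2nd is xjrjpsc.

xjrjpsc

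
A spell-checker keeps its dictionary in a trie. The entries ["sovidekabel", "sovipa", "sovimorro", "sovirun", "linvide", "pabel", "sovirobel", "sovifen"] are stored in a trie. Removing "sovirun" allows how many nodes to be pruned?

2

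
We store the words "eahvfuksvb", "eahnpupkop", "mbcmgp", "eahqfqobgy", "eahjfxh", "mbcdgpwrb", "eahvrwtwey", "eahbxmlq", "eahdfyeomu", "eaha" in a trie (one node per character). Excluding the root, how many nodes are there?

Count nodes per top-level branch (shared prefixes stored once):
  'e'-branch (eaha, eahbxmlq, eahdfyeomu, eahjfxh, eahnpupkop, eahqfqobgy, eahvfuksvb, eahvrwtwey): 47 nodes
  'm'-branch (mbcdgpwrb, mbcmgp): 12 nodes
Sum: 59

59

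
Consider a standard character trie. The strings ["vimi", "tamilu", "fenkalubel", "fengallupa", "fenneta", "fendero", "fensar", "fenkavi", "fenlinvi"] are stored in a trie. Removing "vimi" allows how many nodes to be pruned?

4

A node on "vimi"'s path can go only if nothing else ends at it or branches off below it.
No other word shares any prefix with "vimi", so all 4 of its nodes go.
Nodes removed: 4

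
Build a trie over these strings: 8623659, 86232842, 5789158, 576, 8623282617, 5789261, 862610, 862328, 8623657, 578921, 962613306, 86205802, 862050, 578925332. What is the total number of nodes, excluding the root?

50

Insert word by word; a character creates a node only if that edge doesn't already exist:
  "8623659" → 7 new (8, 6, 2, 3, 6, 5, 9)
  "86232842" → prefix "8623" already present; 4 new (2, 8, 4, 2)
  "5789158" → 7 new (5, 7, 8, 9, 1, 5, 8)
  "576" → prefix "57" already present; 1 new (6)
  "8623282617" → prefix "862328" already present; 4 new (2, 6, 1, 7)
  "5789261" → prefix "5789" already present; 3 new (2, 6, 1)
  "862610" → prefix "862" already present; 3 new (6, 1, 0)
  "862328" → prefix "862328" already present; 0 new (none)
  "8623657" → prefix "862365" already present; 1 new (7)
  "578921" → prefix "57892" already present; 1 new (1)
  "962613306" → 9 new (9, 6, 2, 6, 1, 3, 3, 0, 6)
  "86205802" → prefix "862" already present; 5 new (0, 5, 8, 0, 2)
  "862050" → prefix "86205" already present; 1 new (0)
  "578925332" → prefix "57892" already present; 4 new (5, 3, 3, 2)
Total nodes = 7 + 4 + 7 + 1 + 4 + 3 + 3 + 0 + 1 + 1 + 9 + 5 + 1 + 4 = 50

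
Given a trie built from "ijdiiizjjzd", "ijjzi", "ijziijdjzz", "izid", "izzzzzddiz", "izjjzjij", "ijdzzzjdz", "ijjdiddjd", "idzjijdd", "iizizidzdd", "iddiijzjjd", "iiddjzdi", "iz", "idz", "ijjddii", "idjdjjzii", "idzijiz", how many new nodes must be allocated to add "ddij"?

4

No existing word starts with "d", so every character of "ddij" needs a new node.
4 − 0 = 4 new nodes.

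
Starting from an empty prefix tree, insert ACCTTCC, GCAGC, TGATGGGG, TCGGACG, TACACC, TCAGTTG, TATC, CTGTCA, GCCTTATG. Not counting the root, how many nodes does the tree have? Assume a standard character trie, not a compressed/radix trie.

50

Insert word by word; a character creates a node only if that edge doesn't already exist:
  "ACCTTCC" → 7 new (A, C, C, T, T, C, C)
  "GCAGC" → 5 new (G, C, A, G, C)
  "TGATGGGG" → 8 new (T, G, A, T, G, G, G, G)
  "TCGGACG" → prefix "T" already present; 6 new (C, G, G, A, C, G)
  "TACACC" → prefix "T" already present; 5 new (A, C, A, C, C)
  "TCAGTTG" → prefix "TC" already present; 5 new (A, G, T, T, G)
  "TATC" → prefix "TA" already present; 2 new (T, C)
  "CTGTCA" → 6 new (C, T, G, T, C, A)
  "GCCTTATG" → prefix "GC" already present; 6 new (C, T, T, A, T, G)
Total nodes = 7 + 5 + 8 + 6 + 5 + 5 + 2 + 6 + 6 = 50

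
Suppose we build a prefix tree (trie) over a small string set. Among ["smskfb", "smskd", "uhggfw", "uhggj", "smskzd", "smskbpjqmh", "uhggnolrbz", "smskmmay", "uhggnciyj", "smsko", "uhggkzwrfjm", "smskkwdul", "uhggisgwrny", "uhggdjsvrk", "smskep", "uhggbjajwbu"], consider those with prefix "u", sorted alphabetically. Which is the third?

Words with prefix "u", in lexicographic order: "uhggbjajwbu", "uhggdjsvrk", "uhggfw", "uhggisgwrny", "uhggj", "uhggkzwrfjm", "uhggnciyj", "uhggnolrbz"
Position 3: uhggfw

uhggfw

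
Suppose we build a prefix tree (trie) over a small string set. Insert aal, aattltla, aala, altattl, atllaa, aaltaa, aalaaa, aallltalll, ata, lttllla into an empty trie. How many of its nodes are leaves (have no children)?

8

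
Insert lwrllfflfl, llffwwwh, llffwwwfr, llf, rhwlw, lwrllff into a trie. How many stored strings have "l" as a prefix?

5

Traverse to the node for "l", then collect every word in that subtree.
Words under "l": llf, llffwwwfr, llffwwwh, lwrllff, lwrllfflfl
Count: 5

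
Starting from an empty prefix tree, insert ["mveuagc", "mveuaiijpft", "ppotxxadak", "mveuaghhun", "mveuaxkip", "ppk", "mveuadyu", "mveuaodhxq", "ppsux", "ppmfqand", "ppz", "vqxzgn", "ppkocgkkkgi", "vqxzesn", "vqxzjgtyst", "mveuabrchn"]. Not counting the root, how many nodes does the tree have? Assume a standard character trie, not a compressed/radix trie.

Trace insertions, counting only characters that open a new branch:
  "mveuagc" → 7 new (m, v, e, u, a, g, c)
  "mveuaiijpft" → prefix "mveua" already present; 6 new (i, i, j, p, f, t)
  "ppotxxadak" → 10 new (p, p, o, t, x, x, a, d, a, k)
  "mveuaghhun" → prefix "mveuag" already present; 4 new (h, h, u, n)
  "mveuaxkip" → prefix "mveua" already present; 4 new (x, k, i, p)
  "ppk" → prefix "pp" already present; 1 new (k)
  "mveuadyu" → prefix "mveua" already present; 3 new (d, y, u)
  "mveuaodhxq" → prefix "mveua" already present; 5 new (o, d, h, x, q)
  "ppsux" → prefix "pp" already present; 3 new (s, u, x)
  "ppmfqand" → prefix "pp" already present; 6 new (m, f, q, a, n, d)
  "ppz" → prefix "pp" already present; 1 new (z)
  "vqxzgn" → 6 new (v, q, x, z, g, n)
  "ppkocgkkkgi" → prefix "ppk" already present; 8 new (o, c, g, k, k, k, g, i)
  "vqxzesn" → prefix "vqxz" already present; 3 new (e, s, n)
  "vqxzjgtyst" → prefix "vqxz" already present; 6 new (j, g, t, y, s, t)
  "mveuabrchn" → prefix "mveua" already present; 5 new (b, r, c, h, n)
Total nodes = 7 + 6 + 10 + 4 + 4 + 1 + 3 + 5 + 3 + 6 + 1 + 6 + 8 + 3 + 6 + 5 = 78

78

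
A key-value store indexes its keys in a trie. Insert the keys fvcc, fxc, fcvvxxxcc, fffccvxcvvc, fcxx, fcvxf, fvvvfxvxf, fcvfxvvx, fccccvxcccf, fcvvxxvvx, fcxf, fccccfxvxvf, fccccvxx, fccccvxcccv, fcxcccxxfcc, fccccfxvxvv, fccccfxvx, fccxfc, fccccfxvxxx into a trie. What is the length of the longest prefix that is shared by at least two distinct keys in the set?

10

Equivalently: take the maximum, over all pairs, of their longest common prefix length.
"fccccfxvxvf" and "fccccfxvxvv" agree on "fccccfxvxv" (10 characters) before diverging; nothing deeper is shared.
Longest shared-prefix length: 10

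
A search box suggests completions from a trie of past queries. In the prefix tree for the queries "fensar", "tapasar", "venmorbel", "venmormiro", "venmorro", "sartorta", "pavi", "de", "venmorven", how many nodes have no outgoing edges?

9

Leaves are exactly the stored words that no other stored word extends.
Those words: "de", "fensar", "pavi", "sartorta", "tapasar", "venmorbel", "venmormiro", "venmorro", "venmorven"
Leaf count: 9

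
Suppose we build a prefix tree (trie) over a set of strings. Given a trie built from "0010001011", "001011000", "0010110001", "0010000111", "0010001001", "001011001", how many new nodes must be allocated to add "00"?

0

"00" is already a full path in the trie; only an end-marker is added.
No new nodes are needed: 0.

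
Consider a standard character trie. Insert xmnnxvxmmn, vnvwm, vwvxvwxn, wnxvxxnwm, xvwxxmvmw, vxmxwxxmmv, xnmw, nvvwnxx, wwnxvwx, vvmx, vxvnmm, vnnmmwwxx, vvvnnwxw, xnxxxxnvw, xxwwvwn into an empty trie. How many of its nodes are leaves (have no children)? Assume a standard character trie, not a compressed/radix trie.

15

A leaf is a node with no children — equivalently, the end of a word that is not a proper prefix of any other stored word.
Those words: "nvvwnxx", "vnnmmwwxx", "vnvwm", "vvmx", "vvvnnwxw", "vwvxvwxn", "vxmxwxxmmv", "vxvnmm", "wnxvxxnwm", "wwnxvwx", "xmnnxvxmmn", "xnmw", "xnxxxxnvw", "xvwxxmvmw", "xxwwvwn"
Leaf count: 15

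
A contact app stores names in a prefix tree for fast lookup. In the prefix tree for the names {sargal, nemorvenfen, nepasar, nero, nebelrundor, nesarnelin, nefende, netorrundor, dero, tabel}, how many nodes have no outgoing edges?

Leaves are exactly the stored words that no other stored word extends.
Those words: "dero", "nebelrundor", "nefende", "nemorvenfen", "nepasar", "nero", "nesarnelin", "netorrundor", "sargal", "tabel"
Leaf count: 10

10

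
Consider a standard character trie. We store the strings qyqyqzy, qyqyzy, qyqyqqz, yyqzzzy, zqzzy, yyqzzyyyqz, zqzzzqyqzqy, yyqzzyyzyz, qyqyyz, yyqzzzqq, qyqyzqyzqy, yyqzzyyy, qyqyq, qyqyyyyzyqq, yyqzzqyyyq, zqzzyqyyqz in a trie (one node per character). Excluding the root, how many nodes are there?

63

Count nodes per top-level branch (shared prefixes stored once):
  'q'-branch (qyqyq, qyqyqqz, qyqyqzy, qyqyyyyzyqq, qyqyyz, qyqyzqyzqy, qyqyzy): 24 nodes
  'y'-branch (yyqzzqyyyq, yyqzzyyy, yyqzzyyyqz, yyqzzyyzyz, yyqzzzqq, yyqzzzy): 22 nodes
  'z'-branch (zqzzy, zqzzyqyyqz, zqzzzqyqzqy): 17 nodes
Sum: 63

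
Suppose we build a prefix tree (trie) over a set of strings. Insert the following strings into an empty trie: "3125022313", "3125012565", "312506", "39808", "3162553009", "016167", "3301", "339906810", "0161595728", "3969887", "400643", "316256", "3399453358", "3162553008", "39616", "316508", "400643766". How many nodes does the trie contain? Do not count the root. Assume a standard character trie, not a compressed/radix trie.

77

Trace insertions, counting only characters that open a new branch:
  "3125022313" → 10 new (3, 1, 2, 5, 0, 2, 2, 3, 1, 3)
  "3125012565" → prefix "31250" already present; 5 new (1, 2, 5, 6, 5)
  "312506" → prefix "31250" already present; 1 new (6)
  "39808" → prefix "3" already present; 4 new (9, 8, 0, 8)
  "3162553009" → prefix "31" already present; 8 new (6, 2, 5, 5, 3, 0, 0, 9)
  "016167" → 6 new (0, 1, 6, 1, 6, 7)
  "3301" → prefix "3" already present; 3 new (3, 0, 1)
  "339906810" → prefix "33" already present; 7 new (9, 9, 0, 6, 8, 1, 0)
  "0161595728" → prefix "0161" already present; 6 new (5, 9, 5, 7, 2, 8)
  "3969887" → prefix "39" already present; 5 new (6, 9, 8, 8, 7)
  "400643" → 6 new (4, 0, 0, 6, 4, 3)
  "316256" → prefix "31625" already present; 1 new (6)
  "3399453358" → prefix "3399" already present; 6 new (4, 5, 3, 3, 5, 8)
  "3162553008" → prefix "316255300" already present; 1 new (8)
  "39616" → prefix "396" already present; 2 new (1, 6)
  "316508" → prefix "316" already present; 3 new (5, 0, 8)
  "400643766" → prefix "400643" already present; 3 new (7, 6, 6)
Total nodes = 10 + 5 + 1 + 4 + 8 + 6 + 3 + 7 + 6 + 5 + 6 + 1 + 6 + 1 + 2 + 3 + 3 = 77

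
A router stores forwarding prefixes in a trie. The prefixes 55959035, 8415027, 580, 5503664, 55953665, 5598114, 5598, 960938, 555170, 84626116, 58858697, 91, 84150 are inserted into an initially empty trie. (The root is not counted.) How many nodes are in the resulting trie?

53

Count nodes per top-level branch (shared prefixes stored once):
  '5'-branch (5503664, 555170, 55953665, 55959035, 5598, 5598114, 580, 58858697): 33 nodes
  '8'-branch (84150, 8415027, 84626116): 13 nodes
  '9'-branch (91, 960938): 7 nodes
Sum: 53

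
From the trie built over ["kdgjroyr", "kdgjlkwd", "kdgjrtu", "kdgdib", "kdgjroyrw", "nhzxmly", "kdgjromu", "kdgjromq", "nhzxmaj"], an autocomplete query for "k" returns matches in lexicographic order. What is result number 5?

Words with prefix "k", in lexicographic order: "kdgdib", "kdgjlkwd", "kdgjromq", "kdgjromu", "kdgjroyr", "kdgjroyrw", "kdgjrtu"
The 5th is kdgjroyr.

kdgjroyr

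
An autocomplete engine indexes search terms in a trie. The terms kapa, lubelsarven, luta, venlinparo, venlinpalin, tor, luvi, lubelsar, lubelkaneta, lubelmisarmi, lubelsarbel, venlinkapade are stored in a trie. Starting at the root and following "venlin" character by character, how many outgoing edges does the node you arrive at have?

2

The children of the "venlin" node are the distinct next characters among strings starting with "venlin".
Distinct next characters after "venlin": k, p.
That node has 2 child edges.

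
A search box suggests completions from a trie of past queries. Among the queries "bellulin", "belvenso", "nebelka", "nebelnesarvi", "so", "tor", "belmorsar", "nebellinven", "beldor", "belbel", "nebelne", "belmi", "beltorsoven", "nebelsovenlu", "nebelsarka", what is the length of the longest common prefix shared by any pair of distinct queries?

7

Look for the deepest trie node that still has at least two words in its subtree.
"nebelne" and "nebelnesarvi" agree on "nebelne" (7 characters) before diverging; nothing deeper is shared.
Longest shared-prefix length: 7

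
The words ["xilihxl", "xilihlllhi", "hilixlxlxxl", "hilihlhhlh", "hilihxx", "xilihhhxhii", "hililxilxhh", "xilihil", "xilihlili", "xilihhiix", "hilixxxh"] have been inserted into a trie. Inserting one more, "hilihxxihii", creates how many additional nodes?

"hilihxx" is already a path in the trie; the remaining "ihii" must be added.
New nodes needed: |"hilihxxihii"| − 7 = 11 − 7 = 4.

4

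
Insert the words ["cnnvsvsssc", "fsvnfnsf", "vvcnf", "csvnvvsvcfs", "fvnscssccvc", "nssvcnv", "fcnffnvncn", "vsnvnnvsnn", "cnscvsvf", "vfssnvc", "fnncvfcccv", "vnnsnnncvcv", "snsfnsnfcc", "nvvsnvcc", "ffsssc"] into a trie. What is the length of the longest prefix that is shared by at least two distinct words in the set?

The deepest shared node is where two words last agree before diverging.
e.g. "cnnvsvsssc" and "cnscvsvf" share the prefix "cn" of length 2; no pair shares a longer one.
Longest shared-prefix length: 2

2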